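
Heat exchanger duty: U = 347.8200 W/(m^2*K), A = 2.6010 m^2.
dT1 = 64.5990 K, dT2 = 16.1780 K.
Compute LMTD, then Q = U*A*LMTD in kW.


LMTD = 34.9725 K
Q = 347.8200 * 2.6010 * 34.9725 = 31638.8776 W = 31.6389 kW

31.6389 kW


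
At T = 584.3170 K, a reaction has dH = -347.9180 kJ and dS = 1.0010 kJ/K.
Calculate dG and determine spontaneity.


T*dS = 584.3170 * 1.0010 = 584.9013 kJ
dG = -347.9180 - 584.9013 = -932.8193 kJ (spontaneous)

dG = -932.8193 kJ, spontaneous


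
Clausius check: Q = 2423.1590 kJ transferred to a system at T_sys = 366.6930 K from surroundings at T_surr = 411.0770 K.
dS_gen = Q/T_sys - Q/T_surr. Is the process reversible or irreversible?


dS_sys = 2423.1590/366.6930 = 6.6081 kJ/K
dS_surr = -2423.1590/411.0770 = -5.8947 kJ/K
dS_gen = 6.6081 - 5.8947 = 0.7135 kJ/K (irreversible)

dS_gen = 0.7135 kJ/K, irreversible


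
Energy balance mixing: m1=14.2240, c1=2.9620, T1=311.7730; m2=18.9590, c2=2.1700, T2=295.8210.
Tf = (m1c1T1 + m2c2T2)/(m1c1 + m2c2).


num = 25305.8410
den = 83.2725
Tf = 303.8919 K

303.8919 K


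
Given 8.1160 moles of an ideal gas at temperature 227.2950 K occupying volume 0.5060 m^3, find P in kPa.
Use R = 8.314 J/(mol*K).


P = nRT/V = 8.1160 * 8.314 * 227.2950 / 0.5060
= 15337.0538 / 0.5060 = 30310.3830 Pa = 30.3104 kPa

30.3104 kPa


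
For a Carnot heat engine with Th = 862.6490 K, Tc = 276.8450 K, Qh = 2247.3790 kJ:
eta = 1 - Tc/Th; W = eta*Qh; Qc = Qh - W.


eta = 1 - 276.8450/862.6490 = 0.6791
W = 0.6791 * 2247.3790 = 1526.1405 kJ
Qc = 2247.3790 - 1526.1405 = 721.2385 kJ

eta = 67.9076%, W = 1526.1405 kJ, Qc = 721.2385 kJ


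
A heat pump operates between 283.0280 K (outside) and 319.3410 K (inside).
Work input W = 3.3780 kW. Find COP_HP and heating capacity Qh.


COP = 319.3410 / 36.3130 = 8.7941
Qh = 8.7941 * 3.3780 = 29.7065 kW

COP = 8.7941, Qh = 29.7065 kW


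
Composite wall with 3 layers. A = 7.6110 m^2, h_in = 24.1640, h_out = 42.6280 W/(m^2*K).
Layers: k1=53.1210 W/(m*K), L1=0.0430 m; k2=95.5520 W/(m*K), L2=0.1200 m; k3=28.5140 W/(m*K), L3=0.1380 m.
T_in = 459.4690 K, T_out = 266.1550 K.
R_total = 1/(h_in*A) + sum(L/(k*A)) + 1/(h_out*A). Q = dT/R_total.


R_conv_in = 1/(24.1640*7.6110) = 0.0054
R_1 = 0.0430/(53.1210*7.6110) = 0.0001
R_2 = 0.1200/(95.5520*7.6110) = 0.0002
R_3 = 0.1380/(28.5140*7.6110) = 0.0006
R_conv_out = 1/(42.6280*7.6110) = 0.0031
R_total = 0.0094 K/W
Q = 193.3140 / 0.0094 = 20506.7605 W

R_total = 0.0094 K/W, Q = 20506.7605 W


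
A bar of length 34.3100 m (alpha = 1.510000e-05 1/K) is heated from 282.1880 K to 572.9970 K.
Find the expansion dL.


dT = 290.8090 K
dL = 1.510000e-05 * 34.3100 * 290.8090 = 0.150663 m
L_final = 34.460663 m

dL = 0.150663 m


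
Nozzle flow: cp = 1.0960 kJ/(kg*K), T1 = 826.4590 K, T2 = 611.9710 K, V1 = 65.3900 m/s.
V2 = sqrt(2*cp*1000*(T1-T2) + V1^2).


dT = 214.4880 K
2*cp*1000*dT = 470157.6960
V1^2 = 4275.8521
V2 = sqrt(474433.5481) = 688.7914 m/s

688.7914 m/s


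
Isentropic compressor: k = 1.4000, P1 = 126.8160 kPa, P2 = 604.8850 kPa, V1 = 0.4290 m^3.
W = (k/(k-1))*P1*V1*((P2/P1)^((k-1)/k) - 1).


(k-1)/k = 0.2857
(P2/P1)^exp = 1.5626
W = 3.5000 * 126.8160 * 0.4290 * (1.5626 - 1) = 107.1332 kJ

107.1332 kJ


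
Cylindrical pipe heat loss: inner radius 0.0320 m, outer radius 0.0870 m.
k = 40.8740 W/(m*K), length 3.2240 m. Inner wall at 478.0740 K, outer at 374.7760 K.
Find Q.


dT = 103.2980 K
ln(ro/ri) = 1.0002
Q = 2*pi*40.8740*3.2240*103.2980 / 1.0002 = 85514.3835 W

85514.3835 W


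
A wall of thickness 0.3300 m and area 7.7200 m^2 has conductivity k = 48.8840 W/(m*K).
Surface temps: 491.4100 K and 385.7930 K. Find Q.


dT = 105.6170 K
Q = 48.8840 * 7.7200 * 105.6170 / 0.3300 = 120782.4746 W

120782.4746 W


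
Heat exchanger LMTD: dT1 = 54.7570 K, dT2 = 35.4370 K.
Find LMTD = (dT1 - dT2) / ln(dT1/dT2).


dT1/dT2 = 1.5452
ln(dT1/dT2) = 0.4351
LMTD = 19.3200 / 0.4351 = 44.3986 K

44.3986 K


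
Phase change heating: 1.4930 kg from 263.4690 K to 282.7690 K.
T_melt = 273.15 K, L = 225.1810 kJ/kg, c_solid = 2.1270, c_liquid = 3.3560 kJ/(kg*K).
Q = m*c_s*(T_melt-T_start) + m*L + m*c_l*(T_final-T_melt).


Q1 (sensible, solid) = 1.4930 * 2.1270 * 9.6810 = 30.7431 kJ
Q2 (latent) = 1.4930 * 225.1810 = 336.1952 kJ
Q3 (sensible, liquid) = 1.4930 * 3.3560 * 9.6190 = 48.1961 kJ
Q_total = 415.1344 kJ

415.1344 kJ


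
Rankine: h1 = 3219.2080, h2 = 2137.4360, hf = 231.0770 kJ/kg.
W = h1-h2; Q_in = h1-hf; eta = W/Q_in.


W = 1081.7720 kJ/kg
Q_in = 2988.1310 kJ/kg
eta = 0.3620 = 36.2023%

eta = 36.2023%


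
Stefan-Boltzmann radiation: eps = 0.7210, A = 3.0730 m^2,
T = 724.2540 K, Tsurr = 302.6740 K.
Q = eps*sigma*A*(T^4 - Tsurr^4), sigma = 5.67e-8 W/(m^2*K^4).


T^4 = 2.7515e+11
Tsurr^4 = 8.3927e+09
Q = 0.7210 * 5.67e-8 * 3.0730 * 2.6675e+11 = 33511.2897 W

33511.2897 W


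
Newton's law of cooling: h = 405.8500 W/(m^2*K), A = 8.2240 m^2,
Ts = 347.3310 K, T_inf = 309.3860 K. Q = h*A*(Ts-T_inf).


dT = 37.9450 K
Q = 405.8500 * 8.2240 * 37.9450 = 126649.4211 W

126649.4211 W


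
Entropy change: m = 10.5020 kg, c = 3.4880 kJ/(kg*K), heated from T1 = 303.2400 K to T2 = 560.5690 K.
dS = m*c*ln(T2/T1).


T2/T1 = 1.8486
ln(T2/T1) = 0.6144
dS = 10.5020 * 3.4880 * 0.6144 = 22.5071 kJ/K

22.5071 kJ/K


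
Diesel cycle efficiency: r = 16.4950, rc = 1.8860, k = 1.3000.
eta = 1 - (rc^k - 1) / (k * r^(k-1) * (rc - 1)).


r^(k-1) = 2.3185
rc^k = 2.2814
eta = 0.5201 = 52.0148%

52.0148%


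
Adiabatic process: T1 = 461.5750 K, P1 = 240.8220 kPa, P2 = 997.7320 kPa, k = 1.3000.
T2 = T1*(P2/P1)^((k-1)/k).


(k-1)/k = 0.2308
(P2/P1)^exp = 1.3882
T2 = 461.5750 * 1.3882 = 640.7671 K

640.7671 K


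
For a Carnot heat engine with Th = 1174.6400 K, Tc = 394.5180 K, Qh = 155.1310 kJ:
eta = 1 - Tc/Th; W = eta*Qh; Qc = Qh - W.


eta = 1 - 394.5180/1174.6400 = 0.6641
W = 0.6641 * 155.1310 = 103.0283 kJ
Qc = 155.1310 - 103.0283 = 52.1027 kJ

eta = 66.4137%, W = 103.0283 kJ, Qc = 52.1027 kJ


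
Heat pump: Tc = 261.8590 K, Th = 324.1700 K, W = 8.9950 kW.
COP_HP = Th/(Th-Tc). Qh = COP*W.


COP = 324.1700 / 62.3110 = 5.2025
Qh = 5.2025 * 8.9950 = 46.7961 kW

COP = 5.2025, Qh = 46.7961 kW


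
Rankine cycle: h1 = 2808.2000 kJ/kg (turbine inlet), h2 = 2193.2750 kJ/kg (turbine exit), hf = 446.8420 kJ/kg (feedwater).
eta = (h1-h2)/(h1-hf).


W = 614.9250 kJ/kg
Q_in = 2361.3580 kJ/kg
eta = 0.2604 = 26.0412%

eta = 26.0412%


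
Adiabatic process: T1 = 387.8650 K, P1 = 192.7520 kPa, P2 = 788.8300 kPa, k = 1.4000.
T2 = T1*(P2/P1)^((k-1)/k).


(k-1)/k = 0.2857
(P2/P1)^exp = 1.4957
T2 = 387.8650 * 1.4957 = 580.1407 K

580.1407 K


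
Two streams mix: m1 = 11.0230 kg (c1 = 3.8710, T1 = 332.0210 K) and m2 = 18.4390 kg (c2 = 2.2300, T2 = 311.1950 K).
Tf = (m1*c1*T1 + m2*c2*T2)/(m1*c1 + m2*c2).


num = 26963.3649
den = 83.7890
Tf = 321.8008 K

321.8008 K


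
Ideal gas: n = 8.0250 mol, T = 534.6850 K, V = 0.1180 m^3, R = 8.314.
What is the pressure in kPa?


P = nRT/V = 8.0250 * 8.314 * 534.6850 / 0.1180
= 35674.1030 / 0.1180 = 302322.9068 Pa = 302.3229 kPa

302.3229 kPa


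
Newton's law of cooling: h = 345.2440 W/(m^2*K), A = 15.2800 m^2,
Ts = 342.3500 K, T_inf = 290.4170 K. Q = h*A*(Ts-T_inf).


dT = 51.9330 K
Q = 345.2440 * 15.2800 * 51.9330 = 273963.6256 W

273963.6256 W


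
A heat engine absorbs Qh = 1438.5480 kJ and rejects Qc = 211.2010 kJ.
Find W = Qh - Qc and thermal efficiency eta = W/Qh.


W = 1438.5480 - 211.2010 = 1227.3470 kJ
eta = 1227.3470 / 1438.5480 = 0.8532 = 85.3185%

W = 1227.3470 kJ, eta = 85.3185%


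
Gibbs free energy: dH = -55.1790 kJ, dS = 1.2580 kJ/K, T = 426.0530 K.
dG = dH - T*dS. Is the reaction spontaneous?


T*dS = 426.0530 * 1.2580 = 535.9747 kJ
dG = -55.1790 - 535.9747 = -591.1537 kJ (spontaneous)

dG = -591.1537 kJ, spontaneous


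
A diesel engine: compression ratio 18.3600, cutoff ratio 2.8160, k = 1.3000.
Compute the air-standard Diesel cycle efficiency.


r^(k-1) = 2.3942
rc^k = 3.8417
eta = 0.4972 = 49.7246%

49.7246%


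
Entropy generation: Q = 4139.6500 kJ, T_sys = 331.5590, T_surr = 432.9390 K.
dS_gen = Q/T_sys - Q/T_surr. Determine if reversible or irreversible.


dS_sys = 4139.6500/331.5590 = 12.4854 kJ/K
dS_surr = -4139.6500/432.9390 = -9.5617 kJ/K
dS_gen = 12.4854 - 9.5617 = 2.9237 kJ/K (irreversible)

dS_gen = 2.9237 kJ/K, irreversible


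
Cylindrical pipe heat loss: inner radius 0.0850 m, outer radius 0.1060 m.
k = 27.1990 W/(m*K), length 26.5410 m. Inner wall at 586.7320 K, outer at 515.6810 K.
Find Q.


dT = 71.0510 K
ln(ro/ri) = 0.2208
Q = 2*pi*27.1990*26.5410*71.0510 / 0.2208 = 1459637.9155 W

1459637.9155 W


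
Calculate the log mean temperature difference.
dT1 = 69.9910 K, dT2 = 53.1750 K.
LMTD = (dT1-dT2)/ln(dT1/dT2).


dT1/dT2 = 1.3162
ln(dT1/dT2) = 0.2748
LMTD = 16.8160 / 0.2748 = 61.1984 K

61.1984 K


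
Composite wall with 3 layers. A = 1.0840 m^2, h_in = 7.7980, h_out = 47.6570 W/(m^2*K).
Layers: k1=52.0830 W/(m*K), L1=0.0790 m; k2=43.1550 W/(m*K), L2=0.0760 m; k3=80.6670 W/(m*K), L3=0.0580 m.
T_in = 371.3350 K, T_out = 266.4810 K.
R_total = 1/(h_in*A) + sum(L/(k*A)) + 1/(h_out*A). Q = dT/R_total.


R_conv_in = 1/(7.7980*1.0840) = 0.1183
R_1 = 0.0790/(52.0830*1.0840) = 0.0014
R_2 = 0.0760/(43.1550*1.0840) = 0.0016
R_3 = 0.0580/(80.6670*1.0840) = 0.0007
R_conv_out = 1/(47.6570*1.0840) = 0.0194
R_total = 0.1413 K/W
Q = 104.8540 / 0.1413 = 741.8292 W

R_total = 0.1413 K/W, Q = 741.8292 W


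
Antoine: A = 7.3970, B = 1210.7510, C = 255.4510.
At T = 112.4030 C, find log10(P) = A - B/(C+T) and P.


C+T = 367.8540
B/(C+T) = 3.2914
log10(P) = 7.3970 - 3.2914 = 4.1056
P = 10^4.1056 = 12752.9289 mmHg

12752.9289 mmHg


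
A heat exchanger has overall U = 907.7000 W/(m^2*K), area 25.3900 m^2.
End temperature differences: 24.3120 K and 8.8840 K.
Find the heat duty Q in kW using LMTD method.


LMTD = 15.3250 K
Q = 907.7000 * 25.3900 * 15.3250 = 353188.6739 W = 353.1887 kW

353.1887 kW


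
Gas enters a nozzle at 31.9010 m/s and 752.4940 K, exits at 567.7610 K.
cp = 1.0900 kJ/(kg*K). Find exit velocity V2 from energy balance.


dT = 184.7330 K
2*cp*1000*dT = 402717.9400
V1^2 = 1017.6738
V2 = sqrt(403735.6138) = 635.4019 m/s

635.4019 m/s


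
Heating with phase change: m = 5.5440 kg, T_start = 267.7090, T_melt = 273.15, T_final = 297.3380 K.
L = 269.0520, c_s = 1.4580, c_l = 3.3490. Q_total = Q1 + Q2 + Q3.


Q1 (sensible, solid) = 5.5440 * 1.4580 * 5.4410 = 43.9804 kJ
Q2 (latent) = 5.5440 * 269.0520 = 1491.6243 kJ
Q3 (sensible, liquid) = 5.5440 * 3.3490 * 24.1880 = 449.0951 kJ
Q_total = 1984.6998 kJ

1984.6998 kJ


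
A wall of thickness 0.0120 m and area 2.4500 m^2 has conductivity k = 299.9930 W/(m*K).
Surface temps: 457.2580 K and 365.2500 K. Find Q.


dT = 92.0080 K
Q = 299.9930 * 2.4500 * 92.0080 / 0.0120 = 5635358.5052 W

5635358.5052 W


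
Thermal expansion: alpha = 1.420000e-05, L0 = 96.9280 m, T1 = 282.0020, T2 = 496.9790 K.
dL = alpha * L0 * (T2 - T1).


dT = 214.9770 K
dL = 1.420000e-05 * 96.9280 * 214.9770 = 0.295890 m
L_final = 97.223890 m

dL = 0.295890 m


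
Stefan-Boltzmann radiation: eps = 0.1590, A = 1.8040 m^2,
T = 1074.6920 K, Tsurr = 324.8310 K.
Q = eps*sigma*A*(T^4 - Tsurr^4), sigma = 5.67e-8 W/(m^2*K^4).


T^4 = 1.3339e+12
Tsurr^4 = 1.1133e+10
Q = 0.1590 * 5.67e-8 * 1.8040 * 1.3228e+12 = 21513.5866 W

21513.5866 W


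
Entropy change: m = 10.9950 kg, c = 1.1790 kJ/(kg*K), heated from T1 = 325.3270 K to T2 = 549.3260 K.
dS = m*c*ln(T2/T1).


T2/T1 = 1.6885
ln(T2/T1) = 0.5239
dS = 10.9950 * 1.1790 * 0.5239 = 6.7909 kJ/K

6.7909 kJ/K


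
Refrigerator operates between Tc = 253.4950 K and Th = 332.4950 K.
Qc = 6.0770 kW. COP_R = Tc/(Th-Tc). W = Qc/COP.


COP = 253.4950 / 79.0000 = 3.2088
W = 6.0770 / 3.2088 = 1.8939 kW

COP = 3.2088, W = 1.8939 kW


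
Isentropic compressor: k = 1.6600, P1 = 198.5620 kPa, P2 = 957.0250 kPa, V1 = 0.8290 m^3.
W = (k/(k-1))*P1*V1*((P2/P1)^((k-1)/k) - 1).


(k-1)/k = 0.3976
(P2/P1)^exp = 1.8688
W = 2.5152 * 198.5620 * 0.8290 * (1.8688 - 1) = 359.6991 kJ

359.6991 kJ


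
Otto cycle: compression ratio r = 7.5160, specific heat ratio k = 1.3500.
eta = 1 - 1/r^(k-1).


r^(k-1) = 2.0258
eta = 1 - 1/2.0258 = 0.5064 = 50.6366%

50.6366%


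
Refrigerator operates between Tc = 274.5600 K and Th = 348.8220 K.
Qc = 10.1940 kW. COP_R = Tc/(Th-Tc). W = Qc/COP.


COP = 274.5600 / 74.2620 = 3.6972
W = 10.1940 / 3.6972 = 2.7572 kW

COP = 3.6972, W = 2.7572 kW


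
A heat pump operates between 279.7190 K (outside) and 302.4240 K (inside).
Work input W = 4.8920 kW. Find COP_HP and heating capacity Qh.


COP = 302.4240 / 22.7050 = 13.3197
Qh = 13.3197 * 4.8920 = 65.1600 kW

COP = 13.3197, Qh = 65.1600 kW


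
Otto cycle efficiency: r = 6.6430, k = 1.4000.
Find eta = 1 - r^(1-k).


r^(k-1) = 2.1328
eta = 1 - 1/2.1328 = 0.5311 = 53.1128%

53.1128%


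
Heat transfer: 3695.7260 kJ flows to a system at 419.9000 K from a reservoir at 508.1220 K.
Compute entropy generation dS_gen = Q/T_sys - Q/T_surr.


dS_sys = 3695.7260/419.9000 = 8.8014 kJ/K
dS_surr = -3695.7260/508.1220 = -7.2733 kJ/K
dS_gen = 8.8014 - 7.2733 = 1.5281 kJ/K (irreversible)

dS_gen = 1.5281 kJ/K, irreversible


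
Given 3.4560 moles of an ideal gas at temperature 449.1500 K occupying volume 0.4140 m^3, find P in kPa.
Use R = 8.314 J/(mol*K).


P = nRT/V = 3.4560 * 8.314 * 449.1500 / 0.4140
= 12905.5096 / 0.4140 = 31172.7285 Pa = 31.1727 kPa

31.1727 kPa


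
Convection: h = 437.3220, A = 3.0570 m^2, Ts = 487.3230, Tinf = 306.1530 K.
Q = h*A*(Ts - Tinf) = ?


dT = 181.1700 K
Q = 437.3220 * 3.0570 * 181.1700 = 242204.9689 W

242204.9689 W


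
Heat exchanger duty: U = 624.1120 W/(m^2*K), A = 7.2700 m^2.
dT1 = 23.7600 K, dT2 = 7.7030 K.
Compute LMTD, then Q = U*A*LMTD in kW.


LMTD = 14.2552 K
Q = 624.1120 * 7.2700 * 14.2552 = 64680.1718 W = 64.6802 kW

64.6802 kW


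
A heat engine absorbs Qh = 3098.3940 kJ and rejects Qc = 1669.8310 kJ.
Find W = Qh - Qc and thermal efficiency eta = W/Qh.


W = 3098.3940 - 1669.8310 = 1428.5630 kJ
eta = 1428.5630 / 3098.3940 = 0.4611 = 46.1066%

W = 1428.5630 kJ, eta = 46.1066%


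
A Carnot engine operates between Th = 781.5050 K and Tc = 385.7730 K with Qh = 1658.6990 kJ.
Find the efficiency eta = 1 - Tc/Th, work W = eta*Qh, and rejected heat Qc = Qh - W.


eta = 1 - 385.7730/781.5050 = 0.5064
W = 0.5064 * 1658.6990 = 839.9182 kJ
Qc = 1658.6990 - 839.9182 = 818.7808 kJ

eta = 50.6372%, W = 839.9182 kJ, Qc = 818.7808 kJ


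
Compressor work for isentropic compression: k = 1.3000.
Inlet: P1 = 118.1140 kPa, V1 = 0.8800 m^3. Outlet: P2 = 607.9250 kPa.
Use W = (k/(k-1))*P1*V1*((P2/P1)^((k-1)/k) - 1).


(k-1)/k = 0.2308
(P2/P1)^exp = 1.4595
W = 4.3333 * 118.1140 * 0.8800 * (1.4595 - 1) = 206.9616 kJ

206.9616 kJ


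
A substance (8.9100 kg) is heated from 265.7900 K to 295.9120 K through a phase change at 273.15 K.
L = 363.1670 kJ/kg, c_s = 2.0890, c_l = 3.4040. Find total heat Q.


Q1 (sensible, solid) = 8.9100 * 2.0890 * 7.3600 = 136.9916 kJ
Q2 (latent) = 8.9100 * 363.1670 = 3235.8180 kJ
Q3 (sensible, liquid) = 8.9100 * 3.4040 * 22.7620 = 690.3633 kJ
Q_total = 4063.1728 kJ

4063.1728 kJ


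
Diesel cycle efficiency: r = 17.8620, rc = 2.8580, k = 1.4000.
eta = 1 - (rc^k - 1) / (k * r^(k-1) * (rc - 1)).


r^(k-1) = 3.1679
rc^k = 4.3500
eta = 0.5935 = 59.3467%

59.3467%


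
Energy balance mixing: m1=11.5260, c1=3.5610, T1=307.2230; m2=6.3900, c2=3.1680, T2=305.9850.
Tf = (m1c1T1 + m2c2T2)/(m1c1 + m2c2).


num = 18803.9007
den = 61.2876
Tf = 306.8141 K

306.8141 K


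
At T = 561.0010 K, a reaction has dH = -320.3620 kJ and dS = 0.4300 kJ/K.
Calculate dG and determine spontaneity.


T*dS = 561.0010 * 0.4300 = 241.2304 kJ
dG = -320.3620 - 241.2304 = -561.5924 kJ (spontaneous)

dG = -561.5924 kJ, spontaneous


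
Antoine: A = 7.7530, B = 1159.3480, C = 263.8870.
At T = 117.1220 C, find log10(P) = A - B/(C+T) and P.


C+T = 381.0090
B/(C+T) = 3.0428
log10(P) = 7.7530 - 3.0428 = 4.7102
P = 10^4.7102 = 51305.4784 mmHg

51305.4784 mmHg


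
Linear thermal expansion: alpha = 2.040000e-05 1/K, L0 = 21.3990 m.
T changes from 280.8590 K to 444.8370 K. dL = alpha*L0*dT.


dT = 163.9780 K
dL = 2.040000e-05 * 21.3990 * 163.9780 = 0.071583 m
L_final = 21.470583 m

dL = 0.071583 m


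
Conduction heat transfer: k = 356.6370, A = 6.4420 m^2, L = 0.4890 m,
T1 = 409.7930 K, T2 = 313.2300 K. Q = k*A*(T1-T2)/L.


dT = 96.5630 K
Q = 356.6370 * 6.4420 * 96.5630 / 0.4890 = 453679.3470 W

453679.3470 W


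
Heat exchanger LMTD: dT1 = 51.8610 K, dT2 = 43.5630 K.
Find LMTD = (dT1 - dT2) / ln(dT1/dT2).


dT1/dT2 = 1.1905
ln(dT1/dT2) = 0.1744
LMTD = 8.2980 / 0.1744 = 47.5915 K

47.5915 K


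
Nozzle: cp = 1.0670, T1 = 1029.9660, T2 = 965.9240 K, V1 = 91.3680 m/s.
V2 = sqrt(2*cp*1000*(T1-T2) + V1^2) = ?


dT = 64.0420 K
2*cp*1000*dT = 136665.6280
V1^2 = 8348.1114
V2 = sqrt(145013.7394) = 380.8067 m/s

380.8067 m/s


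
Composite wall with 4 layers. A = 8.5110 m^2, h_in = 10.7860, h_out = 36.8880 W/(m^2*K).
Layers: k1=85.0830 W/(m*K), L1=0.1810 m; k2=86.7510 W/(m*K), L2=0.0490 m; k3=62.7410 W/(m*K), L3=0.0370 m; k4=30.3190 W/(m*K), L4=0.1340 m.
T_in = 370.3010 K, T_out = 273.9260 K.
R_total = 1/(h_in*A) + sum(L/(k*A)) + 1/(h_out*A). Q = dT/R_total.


R_conv_in = 1/(10.7860*8.5110) = 0.0109
R_1 = 0.1810/(85.0830*8.5110) = 0.0002
R_2 = 0.0490/(86.7510*8.5110) = 6.6365e-05
R_3 = 0.0370/(62.7410*8.5110) = 6.9290e-05
R_4 = 0.1340/(30.3190*8.5110) = 0.0005
R_conv_out = 1/(36.8880*8.5110) = 0.0032
R_total = 0.0150 K/W
Q = 96.3750 / 0.0150 = 6432.1328 W

R_total = 0.0150 K/W, Q = 6432.1328 W


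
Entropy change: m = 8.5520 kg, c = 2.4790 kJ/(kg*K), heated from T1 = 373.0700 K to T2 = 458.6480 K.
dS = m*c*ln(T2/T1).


T2/T1 = 1.2294
ln(T2/T1) = 0.2065
dS = 8.5520 * 2.4790 * 0.2065 = 4.3782 kJ/K

4.3782 kJ/K


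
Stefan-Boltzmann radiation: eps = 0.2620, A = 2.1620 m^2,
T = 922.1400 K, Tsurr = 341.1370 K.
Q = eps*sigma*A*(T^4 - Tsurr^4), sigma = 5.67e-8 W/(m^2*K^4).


T^4 = 7.2308e+11
Tsurr^4 = 1.3543e+10
Q = 0.2620 * 5.67e-8 * 2.1620 * 7.0954e+11 = 22788.5239 W

22788.5239 W


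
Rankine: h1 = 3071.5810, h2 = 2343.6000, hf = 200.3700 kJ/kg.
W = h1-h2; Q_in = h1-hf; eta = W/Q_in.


W = 727.9810 kJ/kg
Q_in = 2871.2110 kJ/kg
eta = 0.2535 = 25.3545%

eta = 25.3545%


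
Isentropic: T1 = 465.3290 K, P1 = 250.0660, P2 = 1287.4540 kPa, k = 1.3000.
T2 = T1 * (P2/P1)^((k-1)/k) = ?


(k-1)/k = 0.2308
(P2/P1)^exp = 1.4596
T2 = 465.3290 * 1.4596 = 679.1931 K

679.1931 K


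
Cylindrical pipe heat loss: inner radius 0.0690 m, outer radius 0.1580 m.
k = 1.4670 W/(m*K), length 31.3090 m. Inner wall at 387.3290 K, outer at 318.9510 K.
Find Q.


dT = 68.3780 K
ln(ro/ri) = 0.8285
Q = 2*pi*1.4670*31.3090*68.3780 / 0.8285 = 23818.2074 W

23818.2074 W


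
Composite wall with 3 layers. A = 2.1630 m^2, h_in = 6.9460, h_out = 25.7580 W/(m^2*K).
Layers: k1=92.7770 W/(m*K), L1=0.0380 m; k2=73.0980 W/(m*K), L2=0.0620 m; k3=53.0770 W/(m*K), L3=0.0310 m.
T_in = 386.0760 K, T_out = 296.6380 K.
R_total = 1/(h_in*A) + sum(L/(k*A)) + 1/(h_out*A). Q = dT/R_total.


R_conv_in = 1/(6.9460*2.1630) = 0.0666
R_1 = 0.0380/(92.7770*2.1630) = 0.0002
R_2 = 0.0620/(73.0980*2.1630) = 0.0004
R_3 = 0.0310/(53.0770*2.1630) = 0.0003
R_conv_out = 1/(25.7580*2.1630) = 0.0179
R_total = 0.0854 K/W
Q = 89.4380 / 0.0854 = 1047.7811 W

R_total = 0.0854 K/W, Q = 1047.7811 W


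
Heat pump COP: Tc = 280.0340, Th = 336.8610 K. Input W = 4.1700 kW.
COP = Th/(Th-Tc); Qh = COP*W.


COP = 336.8610 / 56.8270 = 5.9278
Qh = 5.9278 * 4.1700 = 24.7191 kW

COP = 5.9278, Qh = 24.7191 kW


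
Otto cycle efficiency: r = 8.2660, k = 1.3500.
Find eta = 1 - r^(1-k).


r^(k-1) = 2.0944
eta = 1 - 1/2.0944 = 0.5225 = 52.2529%

52.2529%


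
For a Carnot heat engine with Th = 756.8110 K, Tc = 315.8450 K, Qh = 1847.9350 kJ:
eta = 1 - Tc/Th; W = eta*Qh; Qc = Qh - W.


eta = 1 - 315.8450/756.8110 = 0.5827
W = 0.5827 * 1847.9350 = 1076.7239 kJ
Qc = 1847.9350 - 1076.7239 = 771.2111 kJ

eta = 58.2663%, W = 1076.7239 kJ, Qc = 771.2111 kJ


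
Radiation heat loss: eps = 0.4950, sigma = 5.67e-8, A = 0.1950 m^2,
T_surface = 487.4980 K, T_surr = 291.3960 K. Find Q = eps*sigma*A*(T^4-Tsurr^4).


T^4 = 5.6480e+10
Tsurr^4 = 7.2100e+09
Q = 0.4950 * 5.67e-8 * 0.1950 * 4.9270e+10 = 269.6508 W

269.6508 W


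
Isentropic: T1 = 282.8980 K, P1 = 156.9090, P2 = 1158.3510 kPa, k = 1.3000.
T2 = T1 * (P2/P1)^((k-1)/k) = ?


(k-1)/k = 0.2308
(P2/P1)^exp = 1.5862
T2 = 282.8980 * 1.5862 = 448.7267 K

448.7267 K


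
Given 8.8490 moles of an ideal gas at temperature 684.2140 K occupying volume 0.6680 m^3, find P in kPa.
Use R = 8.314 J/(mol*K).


P = nRT/V = 8.8490 * 8.314 * 684.2140 / 0.6680
= 50338.0249 / 0.6680 = 75356.3247 Pa = 75.3563 kPa

75.3563 kPa


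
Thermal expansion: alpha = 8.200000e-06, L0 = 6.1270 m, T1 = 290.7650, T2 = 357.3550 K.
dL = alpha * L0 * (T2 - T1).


dT = 66.5900 K
dL = 8.200000e-06 * 6.1270 * 66.5900 = 0.003346 m
L_final = 6.130346 m

dL = 0.003346 m


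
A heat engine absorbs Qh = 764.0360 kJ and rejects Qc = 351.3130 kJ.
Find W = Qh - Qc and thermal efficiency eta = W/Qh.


W = 764.0360 - 351.3130 = 412.7230 kJ
eta = 412.7230 / 764.0360 = 0.5402 = 54.0188%

W = 412.7230 kJ, eta = 54.0188%


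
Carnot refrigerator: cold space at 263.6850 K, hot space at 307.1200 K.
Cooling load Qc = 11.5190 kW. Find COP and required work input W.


COP = 263.6850 / 43.4350 = 6.0708
W = 11.5190 / 6.0708 = 1.8974 kW

COP = 6.0708, W = 1.8974 kW


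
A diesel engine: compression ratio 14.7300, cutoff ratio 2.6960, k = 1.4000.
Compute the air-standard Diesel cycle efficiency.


r^(k-1) = 2.9328
rc^k = 4.0087
eta = 0.5679 = 56.7934%

56.7934%


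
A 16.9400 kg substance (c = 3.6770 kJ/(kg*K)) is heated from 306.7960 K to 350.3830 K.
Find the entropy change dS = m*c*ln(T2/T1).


T2/T1 = 1.1421
ln(T2/T1) = 0.1328
dS = 16.9400 * 3.6770 * 0.1328 = 8.2746 kJ/K

8.2746 kJ/K


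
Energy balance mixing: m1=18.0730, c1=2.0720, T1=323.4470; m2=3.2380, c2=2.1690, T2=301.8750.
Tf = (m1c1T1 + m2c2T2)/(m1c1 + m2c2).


num = 14232.3378
den = 44.4705
Tf = 320.0401 K

320.0401 K


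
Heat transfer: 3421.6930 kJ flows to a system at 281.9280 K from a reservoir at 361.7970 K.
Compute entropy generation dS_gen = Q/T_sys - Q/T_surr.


dS_sys = 3421.6930/281.9280 = 12.1368 kJ/K
dS_surr = -3421.6930/361.7970 = -9.4575 kJ/K
dS_gen = 12.1368 - 9.4575 = 2.6793 kJ/K (irreversible)

dS_gen = 2.6793 kJ/K, irreversible


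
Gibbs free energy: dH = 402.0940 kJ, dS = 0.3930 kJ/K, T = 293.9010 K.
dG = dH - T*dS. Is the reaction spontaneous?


T*dS = 293.9010 * 0.3930 = 115.5031 kJ
dG = 402.0940 - 115.5031 = 286.5909 kJ (non-spontaneous)

dG = 286.5909 kJ, non-spontaneous


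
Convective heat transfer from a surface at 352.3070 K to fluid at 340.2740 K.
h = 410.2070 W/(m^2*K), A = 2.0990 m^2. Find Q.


dT = 12.0330 K
Q = 410.2070 * 2.0990 * 12.0330 = 10360.7077 W

10360.7077 W


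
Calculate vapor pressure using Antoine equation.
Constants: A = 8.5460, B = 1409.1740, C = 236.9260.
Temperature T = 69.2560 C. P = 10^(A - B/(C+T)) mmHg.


C+T = 306.1820
B/(C+T) = 4.6024
log10(P) = 8.5460 - 4.6024 = 3.9436
P = 10^3.9436 = 8782.0031 mmHg

8782.0031 mmHg


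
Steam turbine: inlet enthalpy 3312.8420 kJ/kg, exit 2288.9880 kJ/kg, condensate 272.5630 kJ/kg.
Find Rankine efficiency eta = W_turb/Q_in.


W = 1023.8540 kJ/kg
Q_in = 3040.2790 kJ/kg
eta = 0.3368 = 33.6763%

eta = 33.6763%


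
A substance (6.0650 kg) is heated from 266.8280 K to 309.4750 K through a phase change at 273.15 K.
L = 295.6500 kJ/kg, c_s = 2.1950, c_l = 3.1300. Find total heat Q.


Q1 (sensible, solid) = 6.0650 * 2.1950 * 6.3220 = 84.1627 kJ
Q2 (latent) = 6.0650 * 295.6500 = 1793.1173 kJ
Q3 (sensible, liquid) = 6.0650 * 3.1300 * 36.3250 = 689.5738 kJ
Q_total = 2566.8538 kJ

2566.8538 kJ


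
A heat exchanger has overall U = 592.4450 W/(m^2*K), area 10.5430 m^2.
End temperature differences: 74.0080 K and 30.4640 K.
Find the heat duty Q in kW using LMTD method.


LMTD = 49.0566 K
Q = 592.4450 * 10.5430 * 49.0566 = 306414.8433 W = 306.4148 kW

306.4148 kW


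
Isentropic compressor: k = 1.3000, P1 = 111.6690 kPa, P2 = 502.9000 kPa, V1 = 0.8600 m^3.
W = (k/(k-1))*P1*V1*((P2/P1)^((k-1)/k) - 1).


(k-1)/k = 0.2308
(P2/P1)^exp = 1.4152
W = 4.3333 * 111.6690 * 0.8600 * (1.4152 - 1) = 172.7884 kJ

172.7884 kJ


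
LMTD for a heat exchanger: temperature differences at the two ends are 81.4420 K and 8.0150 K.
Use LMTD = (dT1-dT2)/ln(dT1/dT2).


dT1/dT2 = 10.1612
ln(dT1/dT2) = 2.3186
LMTD = 73.4270 / 2.3186 = 31.6690 K

31.6690 K


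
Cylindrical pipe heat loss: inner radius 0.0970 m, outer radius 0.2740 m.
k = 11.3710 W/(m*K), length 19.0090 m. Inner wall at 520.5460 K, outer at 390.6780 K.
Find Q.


dT = 129.8680 K
ln(ro/ri) = 1.0384
Q = 2*pi*11.3710*19.0090*129.8680 / 1.0384 = 169851.0000 W

169851.0000 W


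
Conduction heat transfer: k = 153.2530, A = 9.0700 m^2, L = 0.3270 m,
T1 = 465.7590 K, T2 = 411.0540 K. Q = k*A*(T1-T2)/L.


dT = 54.7050 K
Q = 153.2530 * 9.0700 * 54.7050 / 0.3270 = 232538.8613 W

232538.8613 W


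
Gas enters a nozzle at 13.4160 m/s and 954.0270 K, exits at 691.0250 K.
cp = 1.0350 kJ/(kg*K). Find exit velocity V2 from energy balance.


dT = 263.0020 K
2*cp*1000*dT = 544414.1400
V1^2 = 179.9891
V2 = sqrt(544594.1291) = 737.9662 m/s

737.9662 m/s


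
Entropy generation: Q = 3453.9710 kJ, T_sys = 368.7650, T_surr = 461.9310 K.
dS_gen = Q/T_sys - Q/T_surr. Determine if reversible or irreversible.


dS_sys = 3453.9710/368.7650 = 9.3663 kJ/K
dS_surr = -3453.9710/461.9310 = -7.4772 kJ/K
dS_gen = 9.3663 - 7.4772 = 1.8891 kJ/K (irreversible)

dS_gen = 1.8891 kJ/K, irreversible


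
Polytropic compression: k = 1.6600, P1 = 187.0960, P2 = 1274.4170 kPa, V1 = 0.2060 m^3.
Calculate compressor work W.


(k-1)/k = 0.3976
(P2/P1)^exp = 2.1443
W = 2.5152 * 187.0960 * 0.2060 * (2.1443 - 1) = 110.9292 kJ

110.9292 kJ


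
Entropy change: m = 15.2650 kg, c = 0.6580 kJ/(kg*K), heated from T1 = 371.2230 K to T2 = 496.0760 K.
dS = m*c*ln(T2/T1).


T2/T1 = 1.3363
ln(T2/T1) = 0.2899
dS = 15.2650 * 0.6580 * 0.2899 = 2.9121 kJ/K

2.9121 kJ/K


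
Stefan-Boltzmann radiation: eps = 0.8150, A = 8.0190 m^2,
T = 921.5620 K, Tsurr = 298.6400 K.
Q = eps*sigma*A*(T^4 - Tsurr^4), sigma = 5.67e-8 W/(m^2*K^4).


T^4 = 7.2127e+11
Tsurr^4 = 7.9541e+09
Q = 0.8150 * 5.67e-8 * 8.0190 * 7.1332e+11 = 264327.9853 W

264327.9853 W


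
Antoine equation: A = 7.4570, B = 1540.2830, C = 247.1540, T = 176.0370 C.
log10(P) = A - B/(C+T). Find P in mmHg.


C+T = 423.1910
B/(C+T) = 3.6397
log10(P) = 7.4570 - 3.6397 = 3.8173
P = 10^3.8173 = 6566.1755 mmHg

6566.1755 mmHg


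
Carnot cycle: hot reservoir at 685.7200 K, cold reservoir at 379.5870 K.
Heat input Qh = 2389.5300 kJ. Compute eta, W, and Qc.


eta = 1 - 379.5870/685.7200 = 0.4464
W = 0.4464 * 2389.5300 = 1066.7823 kJ
Qc = 2389.5300 - 1066.7823 = 1322.7477 kJ

eta = 44.6440%, W = 1066.7823 kJ, Qc = 1322.7477 kJ


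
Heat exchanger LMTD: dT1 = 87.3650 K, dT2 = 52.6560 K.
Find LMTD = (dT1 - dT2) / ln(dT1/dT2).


dT1/dT2 = 1.6592
ln(dT1/dT2) = 0.5063
LMTD = 34.7090 / 0.5063 = 68.5522 K

68.5522 K


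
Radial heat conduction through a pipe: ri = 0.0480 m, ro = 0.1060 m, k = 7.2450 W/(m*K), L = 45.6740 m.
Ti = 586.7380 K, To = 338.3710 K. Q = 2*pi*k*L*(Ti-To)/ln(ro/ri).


dT = 248.3670 K
ln(ro/ri) = 0.7922
Q = 2*pi*7.2450*45.6740*248.3670 / 0.7922 = 651816.6982 W

651816.6982 W


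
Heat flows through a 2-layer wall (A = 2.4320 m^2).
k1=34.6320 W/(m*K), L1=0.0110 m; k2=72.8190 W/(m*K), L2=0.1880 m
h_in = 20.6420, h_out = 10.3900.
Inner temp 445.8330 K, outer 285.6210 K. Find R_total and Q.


R_conv_in = 1/(20.6420*2.4320) = 0.0199
R_1 = 0.0110/(34.6320*2.4320) = 0.0001
R_2 = 0.1880/(72.8190*2.4320) = 0.0011
R_conv_out = 1/(10.3900*2.4320) = 0.0396
R_total = 0.0607 K/W
Q = 160.2120 / 0.0607 = 2639.9742 W

R_total = 0.0607 K/W, Q = 2639.9742 W


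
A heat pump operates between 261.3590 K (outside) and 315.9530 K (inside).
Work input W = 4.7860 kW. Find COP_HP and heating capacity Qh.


COP = 315.9530 / 54.5940 = 5.7873
Qh = 5.7873 * 4.7860 = 27.6981 kW

COP = 5.7873, Qh = 27.6981 kW


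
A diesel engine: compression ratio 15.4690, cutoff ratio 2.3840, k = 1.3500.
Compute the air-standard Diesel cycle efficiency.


r^(k-1) = 2.6080
rc^k = 3.2312
eta = 0.5421 = 54.2115%

54.2115%


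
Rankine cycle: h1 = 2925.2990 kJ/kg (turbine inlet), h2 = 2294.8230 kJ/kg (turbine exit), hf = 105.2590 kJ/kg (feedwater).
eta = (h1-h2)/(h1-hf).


W = 630.4760 kJ/kg
Q_in = 2820.0400 kJ/kg
eta = 0.2236 = 22.3570%

eta = 22.3570%


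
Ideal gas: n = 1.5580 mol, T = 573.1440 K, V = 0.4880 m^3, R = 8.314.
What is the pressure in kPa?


P = nRT/V = 1.5580 * 8.314 * 573.1440 / 0.4880
= 7424.0557 / 0.4880 = 15213.2290 Pa = 15.2132 kPa

15.2132 kPa


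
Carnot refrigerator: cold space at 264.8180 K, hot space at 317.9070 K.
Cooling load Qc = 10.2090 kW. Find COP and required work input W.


COP = 264.8180 / 53.0890 = 4.9882
W = 10.2090 / 4.9882 = 2.0466 kW

COP = 4.9882, W = 2.0466 kW


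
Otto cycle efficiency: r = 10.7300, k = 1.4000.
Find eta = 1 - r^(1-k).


r^(k-1) = 2.5837
eta = 1 - 1/2.5837 = 0.6130 = 61.2956%

61.2956%


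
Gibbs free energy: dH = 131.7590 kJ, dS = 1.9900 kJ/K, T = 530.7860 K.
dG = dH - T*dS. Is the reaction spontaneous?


T*dS = 530.7860 * 1.9900 = 1056.2641 kJ
dG = 131.7590 - 1056.2641 = -924.5051 kJ (spontaneous)

dG = -924.5051 kJ, spontaneous


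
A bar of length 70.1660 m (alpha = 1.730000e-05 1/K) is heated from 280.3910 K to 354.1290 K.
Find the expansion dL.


dT = 73.7380 K
dL = 1.730000e-05 * 70.1660 * 73.7380 = 0.089508 m
L_final = 70.255508 m

dL = 0.089508 m


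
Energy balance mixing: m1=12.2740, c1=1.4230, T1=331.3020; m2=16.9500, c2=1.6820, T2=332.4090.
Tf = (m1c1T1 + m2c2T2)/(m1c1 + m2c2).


num = 15263.4356
den = 45.9758
Tf = 331.9885 K

331.9885 K


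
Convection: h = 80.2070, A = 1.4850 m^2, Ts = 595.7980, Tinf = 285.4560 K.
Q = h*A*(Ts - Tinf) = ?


dT = 310.3420 K
Q = 80.2070 * 1.4850 * 310.3420 = 36964.0272 W

36964.0272 W


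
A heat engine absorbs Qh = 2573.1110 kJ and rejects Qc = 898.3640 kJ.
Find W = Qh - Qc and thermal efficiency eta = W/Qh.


W = 2573.1110 - 898.3640 = 1674.7470 kJ
eta = 1674.7470 / 2573.1110 = 0.6509 = 65.0865%

W = 1674.7470 kJ, eta = 65.0865%


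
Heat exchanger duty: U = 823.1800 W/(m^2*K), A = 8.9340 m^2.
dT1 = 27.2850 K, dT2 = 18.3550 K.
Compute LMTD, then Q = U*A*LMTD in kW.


LMTD = 22.5258 K
Q = 823.1800 * 8.9340 * 22.5258 = 165660.9454 W = 165.6609 kW

165.6609 kW


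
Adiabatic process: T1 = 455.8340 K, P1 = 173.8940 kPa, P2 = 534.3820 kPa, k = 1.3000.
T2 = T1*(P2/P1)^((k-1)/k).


(k-1)/k = 0.2308
(P2/P1)^exp = 1.2957
T2 = 455.8340 * 1.2957 = 590.6391 K

590.6391 K


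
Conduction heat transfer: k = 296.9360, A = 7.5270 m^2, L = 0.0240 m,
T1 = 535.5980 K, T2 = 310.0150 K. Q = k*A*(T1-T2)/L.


dT = 225.5830 K
Q = 296.9360 * 7.5270 * 225.5830 / 0.0240 = 2.1008e+07 W

2.1008e+07 W


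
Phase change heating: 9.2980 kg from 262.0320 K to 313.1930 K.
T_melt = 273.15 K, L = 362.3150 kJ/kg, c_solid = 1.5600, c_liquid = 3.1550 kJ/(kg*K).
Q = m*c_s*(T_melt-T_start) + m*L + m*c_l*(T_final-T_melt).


Q1 (sensible, solid) = 9.2980 * 1.5600 * 11.1180 = 161.2653 kJ
Q2 (latent) = 9.2980 * 362.3150 = 3368.8049 kJ
Q3 (sensible, liquid) = 9.2980 * 3.1550 * 40.0430 = 1174.6690 kJ
Q_total = 4704.7391 kJ

4704.7391 kJ


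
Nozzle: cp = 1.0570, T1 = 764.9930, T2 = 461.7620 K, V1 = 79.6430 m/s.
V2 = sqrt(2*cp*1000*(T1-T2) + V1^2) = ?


dT = 303.2310 K
2*cp*1000*dT = 641030.3340
V1^2 = 6343.0074
V2 = sqrt(647373.3414) = 804.5951 m/s

804.5951 m/s


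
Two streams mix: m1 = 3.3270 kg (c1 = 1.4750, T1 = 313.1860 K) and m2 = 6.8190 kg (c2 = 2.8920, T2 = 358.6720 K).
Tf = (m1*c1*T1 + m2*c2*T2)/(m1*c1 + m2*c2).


num = 8610.1139
den = 24.6279
Tf = 349.6085 K

349.6085 K


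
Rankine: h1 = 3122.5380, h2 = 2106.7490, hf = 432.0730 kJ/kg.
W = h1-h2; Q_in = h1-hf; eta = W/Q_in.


W = 1015.7890 kJ/kg
Q_in = 2690.4650 kJ/kg
eta = 0.3776 = 37.7551%

eta = 37.7551%


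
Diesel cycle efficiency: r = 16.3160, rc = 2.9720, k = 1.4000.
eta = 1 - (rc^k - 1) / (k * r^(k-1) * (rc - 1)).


r^(k-1) = 3.0552
rc^k = 4.5948
eta = 0.5738 = 57.3817%

57.3817%


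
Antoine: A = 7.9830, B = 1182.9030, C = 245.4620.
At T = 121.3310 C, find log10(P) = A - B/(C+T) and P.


C+T = 366.7930
B/(C+T) = 3.2250
log10(P) = 7.9830 - 3.2250 = 4.7580
P = 10^4.7580 = 57281.1943 mmHg

57281.1943 mmHg


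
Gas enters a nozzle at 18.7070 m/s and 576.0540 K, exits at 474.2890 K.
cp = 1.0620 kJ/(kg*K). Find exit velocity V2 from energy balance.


dT = 101.7650 K
2*cp*1000*dT = 216148.8600
V1^2 = 349.9518
V2 = sqrt(216498.8118) = 465.2943 m/s

465.2943 m/s


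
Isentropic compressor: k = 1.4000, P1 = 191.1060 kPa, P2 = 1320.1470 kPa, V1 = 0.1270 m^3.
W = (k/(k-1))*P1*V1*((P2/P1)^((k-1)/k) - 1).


(k-1)/k = 0.2857
(P2/P1)^exp = 1.7371
W = 3.5000 * 191.1060 * 0.1270 * (1.7371 - 1) = 62.6104 kJ

62.6104 kJ


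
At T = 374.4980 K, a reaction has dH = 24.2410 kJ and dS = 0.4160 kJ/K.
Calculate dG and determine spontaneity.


T*dS = 374.4980 * 0.4160 = 155.7912 kJ
dG = 24.2410 - 155.7912 = -131.5502 kJ (spontaneous)

dG = -131.5502 kJ, spontaneous


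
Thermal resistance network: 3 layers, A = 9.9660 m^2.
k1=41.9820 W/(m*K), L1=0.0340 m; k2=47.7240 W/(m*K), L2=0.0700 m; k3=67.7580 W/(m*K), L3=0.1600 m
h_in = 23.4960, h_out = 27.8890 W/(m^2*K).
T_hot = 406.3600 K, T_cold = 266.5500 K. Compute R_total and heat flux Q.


R_conv_in = 1/(23.4960*9.9660) = 0.0043
R_1 = 0.0340/(41.9820*9.9660) = 8.1263e-05
R_2 = 0.0700/(47.7240*9.9660) = 0.0001
R_3 = 0.1600/(67.7580*9.9660) = 0.0002
R_conv_out = 1/(27.8890*9.9660) = 0.0036
R_total = 0.0083 K/W
Q = 139.8100 / 0.0083 = 16776.2204 W

R_total = 0.0083 K/W, Q = 16776.2204 W


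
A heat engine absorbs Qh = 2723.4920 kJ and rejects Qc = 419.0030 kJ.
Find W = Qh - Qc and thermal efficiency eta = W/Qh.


W = 2723.4920 - 419.0030 = 2304.4890 kJ
eta = 2304.4890 / 2723.4920 = 0.8462 = 84.6152%

W = 2304.4890 kJ, eta = 84.6152%


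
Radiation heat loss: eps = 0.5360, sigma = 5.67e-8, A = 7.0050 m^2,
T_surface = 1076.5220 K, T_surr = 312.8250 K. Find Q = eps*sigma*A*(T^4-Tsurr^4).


T^4 = 1.3430e+12
Tsurr^4 = 9.5765e+09
Q = 0.5360 * 5.67e-8 * 7.0050 * 1.3335e+12 = 283883.2954 W

283883.2954 W


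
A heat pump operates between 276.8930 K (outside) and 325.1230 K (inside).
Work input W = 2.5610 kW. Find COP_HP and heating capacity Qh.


COP = 325.1230 / 48.2300 = 6.7411
Qh = 6.7411 * 2.5610 = 17.2639 kW

COP = 6.7411, Qh = 17.2639 kW


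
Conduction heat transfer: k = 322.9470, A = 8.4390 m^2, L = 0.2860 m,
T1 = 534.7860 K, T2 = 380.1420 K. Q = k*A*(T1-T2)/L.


dT = 154.6440 K
Q = 322.9470 * 8.4390 * 154.6440 / 0.2860 = 1473632.8116 W

1473632.8116 W


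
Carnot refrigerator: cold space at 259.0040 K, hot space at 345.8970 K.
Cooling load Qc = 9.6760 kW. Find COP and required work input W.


COP = 259.0040 / 86.8930 = 2.9807
W = 9.6760 / 2.9807 = 3.2462 kW

COP = 2.9807, W = 3.2462 kW


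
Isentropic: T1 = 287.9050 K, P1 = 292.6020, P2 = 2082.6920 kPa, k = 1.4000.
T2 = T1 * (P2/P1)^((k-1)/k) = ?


(k-1)/k = 0.2857
(P2/P1)^exp = 1.7520
T2 = 287.9050 * 1.7520 = 504.4024 K

504.4024 K


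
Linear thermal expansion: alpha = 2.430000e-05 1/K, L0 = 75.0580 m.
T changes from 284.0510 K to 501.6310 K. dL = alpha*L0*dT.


dT = 217.5800 K
dL = 2.430000e-05 * 75.0580 * 217.5800 = 0.396846 m
L_final = 75.454846 m

dL = 0.396846 m


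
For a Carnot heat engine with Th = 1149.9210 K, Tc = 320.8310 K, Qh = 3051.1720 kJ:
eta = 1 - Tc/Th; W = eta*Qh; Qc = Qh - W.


eta = 1 - 320.8310/1149.9210 = 0.7210
W = 0.7210 * 3051.1720 = 2199.8869 kJ
Qc = 3051.1720 - 2199.8869 = 851.2851 kJ

eta = 72.0997%, W = 2199.8869 kJ, Qc = 851.2851 kJ


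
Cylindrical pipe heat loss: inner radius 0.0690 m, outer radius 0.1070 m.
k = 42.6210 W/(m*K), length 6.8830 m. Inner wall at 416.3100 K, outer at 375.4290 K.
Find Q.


dT = 40.8810 K
ln(ro/ri) = 0.4387
Q = 2*pi*42.6210*6.8830*40.8810 / 0.4387 = 171756.4457 W

171756.4457 W


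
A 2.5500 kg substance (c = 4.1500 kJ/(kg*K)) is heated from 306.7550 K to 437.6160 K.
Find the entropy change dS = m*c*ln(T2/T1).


T2/T1 = 1.4266
ln(T2/T1) = 0.3553
dS = 2.5500 * 4.1500 * 0.3553 = 3.7599 kJ/K

3.7599 kJ/K


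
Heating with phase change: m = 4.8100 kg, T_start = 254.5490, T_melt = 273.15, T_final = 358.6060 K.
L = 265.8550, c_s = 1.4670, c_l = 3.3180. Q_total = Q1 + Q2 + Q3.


Q1 (sensible, solid) = 4.8100 * 1.4670 * 18.6010 = 131.2537 kJ
Q2 (latent) = 4.8100 * 265.8550 = 1278.7625 kJ
Q3 (sensible, liquid) = 4.8100 * 3.3180 * 85.4560 = 1363.8419 kJ
Q_total = 2773.8581 kJ

2773.8581 kJ


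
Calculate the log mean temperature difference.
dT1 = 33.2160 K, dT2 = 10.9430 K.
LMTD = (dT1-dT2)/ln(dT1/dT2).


dT1/dT2 = 3.0354
ln(dT1/dT2) = 1.1103
LMTD = 22.2730 / 1.1103 = 20.0598 K

20.0598 K


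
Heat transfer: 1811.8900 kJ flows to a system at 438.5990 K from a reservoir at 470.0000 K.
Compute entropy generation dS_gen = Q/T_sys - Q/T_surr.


dS_sys = 1811.8900/438.5990 = 4.1311 kJ/K
dS_surr = -1811.8900/470.0000 = -3.8551 kJ/K
dS_gen = 4.1311 - 3.8551 = 0.2760 kJ/K (irreversible)

dS_gen = 0.2760 kJ/K, irreversible


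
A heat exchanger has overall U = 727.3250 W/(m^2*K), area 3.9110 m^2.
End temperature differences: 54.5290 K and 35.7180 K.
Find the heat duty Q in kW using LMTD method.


LMTD = 44.4623 K
Q = 727.3250 * 3.9110 * 44.4623 = 126475.9260 W = 126.4759 kW

126.4759 kW


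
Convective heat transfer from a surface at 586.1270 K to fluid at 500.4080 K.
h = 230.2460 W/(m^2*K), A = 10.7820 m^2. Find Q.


dT = 85.7190 K
Q = 230.2460 * 10.7820 * 85.7190 = 212798.4780 W

212798.4780 W


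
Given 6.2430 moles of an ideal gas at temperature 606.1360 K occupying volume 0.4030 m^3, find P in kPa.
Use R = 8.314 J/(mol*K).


P = nRT/V = 6.2430 * 8.314 * 606.1360 / 0.4030
= 31461.0660 / 0.4030 = 78067.1613 Pa = 78.0672 kPa

78.0672 kPa


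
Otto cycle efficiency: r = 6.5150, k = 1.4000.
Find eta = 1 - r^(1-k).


r^(k-1) = 2.1162
eta = 1 - 1/2.1162 = 0.5275 = 52.7465%

52.7465%


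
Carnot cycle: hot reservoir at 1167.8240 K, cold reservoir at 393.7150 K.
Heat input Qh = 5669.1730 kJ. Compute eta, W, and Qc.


eta = 1 - 393.7150/1167.8240 = 0.6629
W = 0.6629 * 5669.1730 = 3757.8932 kJ
Qc = 5669.1730 - 3757.8932 = 1911.2798 kJ

eta = 66.2864%, W = 3757.8932 kJ, Qc = 1911.2798 kJ


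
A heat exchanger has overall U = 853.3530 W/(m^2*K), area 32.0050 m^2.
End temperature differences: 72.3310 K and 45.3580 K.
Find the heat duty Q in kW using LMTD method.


LMTD = 57.7993 K
Q = 853.3530 * 32.0050 * 57.7993 = 1578590.2644 W = 1578.5903 kW

1578.5903 kW


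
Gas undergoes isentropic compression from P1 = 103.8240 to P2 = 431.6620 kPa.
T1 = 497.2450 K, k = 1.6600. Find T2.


(k-1)/k = 0.3976
(P2/P1)^exp = 1.7622
T2 = 497.2450 * 1.7622 = 876.2291 K

876.2291 K


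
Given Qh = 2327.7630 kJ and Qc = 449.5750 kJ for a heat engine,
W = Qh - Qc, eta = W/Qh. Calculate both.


W = 2327.7630 - 449.5750 = 1878.1880 kJ
eta = 1878.1880 / 2327.7630 = 0.8069 = 80.6864%

W = 1878.1880 kJ, eta = 80.6864%


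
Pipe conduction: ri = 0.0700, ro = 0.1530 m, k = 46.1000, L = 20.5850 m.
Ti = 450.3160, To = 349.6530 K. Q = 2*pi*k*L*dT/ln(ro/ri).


dT = 100.6630 K
ln(ro/ri) = 0.7819
Q = 2*pi*46.1000*20.5850*100.6630 / 0.7819 = 767585.2422 W

767585.2422 W


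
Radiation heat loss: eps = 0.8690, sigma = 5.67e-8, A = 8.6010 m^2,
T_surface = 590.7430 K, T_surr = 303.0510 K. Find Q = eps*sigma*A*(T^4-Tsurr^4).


T^4 = 1.2179e+11
Tsurr^4 = 8.4346e+09
Q = 0.8690 * 5.67e-8 * 8.6010 * 1.1335e+11 = 48036.9622 W

48036.9622 W
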